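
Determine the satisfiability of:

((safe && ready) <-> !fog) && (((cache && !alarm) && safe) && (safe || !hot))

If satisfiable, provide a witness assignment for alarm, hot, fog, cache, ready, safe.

alarm = False; hot = True; fog = True; cache = True; ready = False; safe = True

  (safe && ready) <-> !fog = True
    safe && ready = False
    !fog = False
  ((cache && !alarm) && safe) && (safe || !hot) = True
    (cache && !alarm) && safe = True
      cache && !alarm = True
        !alarm = True
    safe || !hot = True
      !hot = False
Both conjuncts True, so the formula holds.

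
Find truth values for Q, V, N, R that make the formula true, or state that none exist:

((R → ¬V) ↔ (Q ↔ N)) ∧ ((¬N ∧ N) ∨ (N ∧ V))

Q = True; V = True; N = True; R = False

  (R → ¬V) ↔ (Q ↔ N) = True
    R → ¬V = True
      ¬V = False
    Q ↔ N = True
  (¬N ∧ N) ∨ (N ∧ V) = True
    ¬N ∧ N = False
      ¬N = False
    N ∧ V = True
Both conjuncts True, so the formula holds.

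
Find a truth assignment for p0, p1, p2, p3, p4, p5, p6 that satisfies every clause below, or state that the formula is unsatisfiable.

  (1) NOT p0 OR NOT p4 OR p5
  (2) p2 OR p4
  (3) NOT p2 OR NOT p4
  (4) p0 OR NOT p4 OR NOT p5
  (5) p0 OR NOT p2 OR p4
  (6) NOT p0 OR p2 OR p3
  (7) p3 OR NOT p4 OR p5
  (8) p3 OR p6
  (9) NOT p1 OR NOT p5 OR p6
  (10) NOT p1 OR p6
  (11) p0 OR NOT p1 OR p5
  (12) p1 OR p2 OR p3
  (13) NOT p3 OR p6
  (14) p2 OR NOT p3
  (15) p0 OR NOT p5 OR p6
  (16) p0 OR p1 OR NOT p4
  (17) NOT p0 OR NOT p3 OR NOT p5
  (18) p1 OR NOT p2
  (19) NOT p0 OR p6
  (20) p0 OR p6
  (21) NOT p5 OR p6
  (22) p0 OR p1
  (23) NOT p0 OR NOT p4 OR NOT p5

Set p0 = True.
  then (NOT p0 OR p6) forces p6 = True.
Set p1 = True.
Try p2 = False:
  (p2 OR p4) forces p4 = True.
  (NOT p0 OR NOT p4 OR p5) forces p5 = True.
  clause (NOT p0 OR NOT p4 OR NOT p5) is falsified — backtrack.
So p2 = True.
  then (NOT p2 OR NOT p4) forces p4 = False.
Set p3 = False.
Set p5 = True.
All clauses satisfied.

p0=T; p1=T; p2=T; p3=F; p4=F; p5=T; p6=T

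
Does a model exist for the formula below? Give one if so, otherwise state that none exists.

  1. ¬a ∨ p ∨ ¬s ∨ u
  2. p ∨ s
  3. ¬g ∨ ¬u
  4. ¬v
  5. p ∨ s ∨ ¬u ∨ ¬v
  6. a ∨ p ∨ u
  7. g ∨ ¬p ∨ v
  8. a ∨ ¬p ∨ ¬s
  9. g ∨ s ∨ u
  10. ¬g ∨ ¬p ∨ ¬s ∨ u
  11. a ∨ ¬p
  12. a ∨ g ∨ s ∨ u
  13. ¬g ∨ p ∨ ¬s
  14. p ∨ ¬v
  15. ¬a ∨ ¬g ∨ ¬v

Unit clause (¬v) forces v = False.
Set u = True.
  then (¬g ∨ ¬u) forces g = False.
  then (g ∨ ¬p ∨ v) forces p = False.
  then (p ∨ s) forces s = True.
Set a = False.
All clauses satisfied.

u = True, s = True, p = False, a = False, v = False, g = False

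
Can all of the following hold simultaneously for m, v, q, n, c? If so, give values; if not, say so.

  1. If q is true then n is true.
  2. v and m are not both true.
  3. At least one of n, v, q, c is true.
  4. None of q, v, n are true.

m=F, v=F, q=F, n=F, c=T

  (1) q=F ⇒ n: vacuous ✓
  (2) v=F, m=F — not both ✓
  (3) {n, v, q, c}: 1 true — at least one ✓
  (4) {q, v, n}: 0 true — none ✓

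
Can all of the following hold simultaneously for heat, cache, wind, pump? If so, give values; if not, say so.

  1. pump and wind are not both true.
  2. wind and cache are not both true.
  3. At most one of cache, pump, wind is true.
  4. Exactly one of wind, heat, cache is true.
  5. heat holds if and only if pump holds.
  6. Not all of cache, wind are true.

heat: False, cache: False, wind: True, pump: False

  (1) pump=F, wind=T — not both ✓
  (2) wind=T, cache=F — not both ✓
  (3) {cache, pump, wind}: 1 true — at most one ✓
  (4) {wind, heat, cache}: 1 true — exactly one ✓
  (5) heat=F, pump=F — same ✓
  (6) {cache, wind}: 1/2 true — not all ✓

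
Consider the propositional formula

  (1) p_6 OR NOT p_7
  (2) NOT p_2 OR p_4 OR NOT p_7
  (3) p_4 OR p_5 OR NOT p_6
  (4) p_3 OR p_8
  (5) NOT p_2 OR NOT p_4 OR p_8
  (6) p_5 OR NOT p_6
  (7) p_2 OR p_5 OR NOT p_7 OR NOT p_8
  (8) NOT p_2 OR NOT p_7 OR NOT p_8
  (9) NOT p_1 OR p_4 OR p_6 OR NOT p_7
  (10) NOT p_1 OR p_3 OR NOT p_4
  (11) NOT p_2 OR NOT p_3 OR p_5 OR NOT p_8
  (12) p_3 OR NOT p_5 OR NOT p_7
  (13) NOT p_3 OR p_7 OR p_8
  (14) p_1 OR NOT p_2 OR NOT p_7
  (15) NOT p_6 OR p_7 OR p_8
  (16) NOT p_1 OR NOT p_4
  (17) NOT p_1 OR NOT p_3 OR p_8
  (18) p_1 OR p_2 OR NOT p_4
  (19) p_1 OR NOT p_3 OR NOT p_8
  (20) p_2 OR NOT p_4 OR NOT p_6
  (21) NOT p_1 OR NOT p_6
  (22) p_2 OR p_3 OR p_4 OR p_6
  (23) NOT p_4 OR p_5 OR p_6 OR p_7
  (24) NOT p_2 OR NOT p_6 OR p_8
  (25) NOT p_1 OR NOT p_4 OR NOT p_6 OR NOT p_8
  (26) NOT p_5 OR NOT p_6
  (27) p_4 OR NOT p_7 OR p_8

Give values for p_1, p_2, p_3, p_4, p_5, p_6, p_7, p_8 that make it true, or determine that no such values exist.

Set p_1 = False.
Set p_2 = True.
  then (p_1 OR NOT p_2 OR NOT p_7) forces p_7 = False.
Try p_3 = True:
  (NOT p_3 OR p_7 OR p_8) forces p_8 = True.
  clause (p_1 OR NOT p_3 OR NOT p_8) is falsified — backtrack.
So p_3 = False.
  then (p_3 OR p_8) forces p_8 = True.
Set p_4 = False.
Set p_5 = False.
  then (p_4 OR p_5 OR NOT p_6) forces p_6 = False.
All clauses satisfied.

p_1=F, p_2=T, p_3=F, p_4=F, p_5=F, p_6=F, p_7=F, p_8=T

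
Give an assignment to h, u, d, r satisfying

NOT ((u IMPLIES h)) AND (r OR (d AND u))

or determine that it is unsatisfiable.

h = False, u = True, d = True, r = True

  NOT ((u IMPLIES h)) = True
    u IMPLIES h = False
  r OR (d AND u) = True
    d AND u = True
Both conjuncts True, so the formula holds.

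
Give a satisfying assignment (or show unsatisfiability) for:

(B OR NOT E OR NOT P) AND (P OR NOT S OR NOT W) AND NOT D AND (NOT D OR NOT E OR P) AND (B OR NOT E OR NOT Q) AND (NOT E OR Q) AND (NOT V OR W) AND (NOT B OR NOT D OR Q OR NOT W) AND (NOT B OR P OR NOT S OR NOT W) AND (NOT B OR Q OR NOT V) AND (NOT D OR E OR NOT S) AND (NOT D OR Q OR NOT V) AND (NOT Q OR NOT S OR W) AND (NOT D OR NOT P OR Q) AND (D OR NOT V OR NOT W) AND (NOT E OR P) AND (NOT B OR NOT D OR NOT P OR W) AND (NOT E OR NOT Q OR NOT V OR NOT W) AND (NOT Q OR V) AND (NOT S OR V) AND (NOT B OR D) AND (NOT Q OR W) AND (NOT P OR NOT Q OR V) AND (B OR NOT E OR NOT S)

Unit clause (NOT D) forces D = False.
In (NOT B OR D) only NOT B is left, so B = False.
Try E = True:
  (B OR NOT E OR NOT P) forces P = False.
  clause (NOT E OR P) is falsified — backtrack.
So E = False.
Set S = False.
Set V = False.
  then (NOT Q OR V) forces Q = False.
Set W = True.
Set P = True.
All clauses satisfied.

E = False; B = False; S = False; V = False; Q = False; D = False; W = True; P = True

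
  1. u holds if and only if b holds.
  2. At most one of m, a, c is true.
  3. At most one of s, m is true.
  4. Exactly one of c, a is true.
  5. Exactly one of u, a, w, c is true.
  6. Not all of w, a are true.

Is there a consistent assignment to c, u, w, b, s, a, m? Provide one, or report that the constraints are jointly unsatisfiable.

c = False, u = False, w = False, b = False, s = True, a = True, m = False

  (1) u=F, b=F — same ✓
  (2) {m, a, c}: 1 true — at most one ✓
  (3) {s, m}: 1 true — at most one ✓
  (4) {c, a}: 1 true — exactly one ✓
  (5) {u, a, w, c}: 1 true — exactly one ✓
  (6) {w, a}: 1/2 true — not all ✓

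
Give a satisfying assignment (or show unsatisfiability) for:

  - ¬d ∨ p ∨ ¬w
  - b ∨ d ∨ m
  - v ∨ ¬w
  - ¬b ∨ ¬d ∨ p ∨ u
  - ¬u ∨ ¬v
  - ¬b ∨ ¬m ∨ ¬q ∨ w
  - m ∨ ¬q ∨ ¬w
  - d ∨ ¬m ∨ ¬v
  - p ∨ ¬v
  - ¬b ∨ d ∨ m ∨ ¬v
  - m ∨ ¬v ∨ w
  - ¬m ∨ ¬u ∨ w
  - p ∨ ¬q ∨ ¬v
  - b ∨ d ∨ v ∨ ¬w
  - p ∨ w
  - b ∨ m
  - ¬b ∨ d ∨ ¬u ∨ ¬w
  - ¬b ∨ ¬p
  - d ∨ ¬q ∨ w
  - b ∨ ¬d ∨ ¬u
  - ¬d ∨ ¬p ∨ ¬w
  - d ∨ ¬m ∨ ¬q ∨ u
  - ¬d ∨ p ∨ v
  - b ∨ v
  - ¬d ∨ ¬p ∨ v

m = True, d = True, v = True, w = False, q = False, u = False, p = True, b = False

Try m = False:
  (b ∨ m) forces b = True.
  (¬b ∨ ¬p) forces p = False.
  (p ∨ ¬v) forces v = False.
  (v ∨ ¬w) forces w = False.
  clause (p ∨ w) is falsified — backtrack.
So m = True.
Set d = True.
Set v = True.
  then (¬u ∨ ¬v) forces u = False.
  then (p ∨ ¬v) forces p = True.
  then (¬b ∨ ¬p) forces b = False.
  then (¬d ∨ ¬p ∨ ¬w) forces w = False.
Set q = False.
All clauses satisfied.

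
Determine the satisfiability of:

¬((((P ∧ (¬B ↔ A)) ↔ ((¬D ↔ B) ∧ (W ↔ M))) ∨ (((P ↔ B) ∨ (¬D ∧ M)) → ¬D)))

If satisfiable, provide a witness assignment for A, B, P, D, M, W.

A=F, B=T, P=T, D=T, M=T, W=F

  ¬((((P ∧ (¬B ↔ A)) ↔ ((¬D ↔ B) ∧ (W ↔ M))) ∨ (((P ↔ B) ∨ (¬D ∧ M)) → ¬D))) = True
    ((P ∧ (¬B ↔ A)) ↔ ((¬D ↔ B) ∧ (W ↔ M))) ∨ (((P ↔ B) ∨ (¬D ∧ M)) → ¬D) = False
      (P ∧ (¬B ↔ A)) ↔ ((¬D ↔ B) ∧ (W ↔ M)) = False
        P ∧ (¬B ↔ A) = True
          ¬B ↔ A = True
            ¬B = False
        (¬D ↔ B) ∧ (W ↔ M) = False
          ¬D ↔ B = False
            ¬D = False
          W ↔ M = False
      ((P ↔ B) ∨ (¬D ∧ M)) → ¬D = False
        (P ↔ B) ∨ (¬D ∧ M) = True
          P ↔ B = True
          ¬D ∧ M = False
            ¬D = False
        ¬D = False
The formula evaluates to True.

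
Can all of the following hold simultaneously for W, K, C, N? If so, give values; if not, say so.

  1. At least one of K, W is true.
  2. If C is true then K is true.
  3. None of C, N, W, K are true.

Case W = True:
  Constraint (3) is violated (W=T) — contradiction.
Case W = False:
  (1) with W=F forces K = True.
  Constraint (3) is violated (K=T) — contradiction.
Both cases fail — unsatisfiable.

Unsatisfiable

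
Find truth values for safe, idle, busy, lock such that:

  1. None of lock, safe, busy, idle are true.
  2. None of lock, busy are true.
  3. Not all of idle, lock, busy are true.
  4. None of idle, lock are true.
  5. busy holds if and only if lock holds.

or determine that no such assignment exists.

safe = False; idle = False; busy = False; lock = False

  (1) {lock, safe, busy, idle}: 0 true — none ✓
  (2) {lock, busy}: 0 true — none ✓
  (3) {idle, lock, busy}: 0/3 true — not all ✓
  (4) {idle, lock}: 0 true — none ✓
  (5) busy=F, lock=F — same ✓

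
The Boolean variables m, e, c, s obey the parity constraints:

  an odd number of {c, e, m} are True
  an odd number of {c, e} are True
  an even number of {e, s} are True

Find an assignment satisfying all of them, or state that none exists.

m: False, e: True, c: False, s: True

{c, e, m}: 1 true → odd ✓
{c, e}: 1 true → odd ✓
{e, s}: 2 true → even ✓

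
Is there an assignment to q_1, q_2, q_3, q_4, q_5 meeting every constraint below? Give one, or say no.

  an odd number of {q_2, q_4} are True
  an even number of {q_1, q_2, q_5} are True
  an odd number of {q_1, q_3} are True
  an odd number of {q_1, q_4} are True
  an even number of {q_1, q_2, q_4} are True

q_1 = True, q_2 = True, q_3 = False, q_4 = False, q_5 = False

{q_2, q_4}: 1 true → odd ✓
{q_1, q_2, q_5}: 2 true → even ✓
{q_1, q_3}: 1 true → odd ✓
{q_1, q_4}: 1 true → odd ✓
{q_1, q_2, q_4}: 2 true → even ✓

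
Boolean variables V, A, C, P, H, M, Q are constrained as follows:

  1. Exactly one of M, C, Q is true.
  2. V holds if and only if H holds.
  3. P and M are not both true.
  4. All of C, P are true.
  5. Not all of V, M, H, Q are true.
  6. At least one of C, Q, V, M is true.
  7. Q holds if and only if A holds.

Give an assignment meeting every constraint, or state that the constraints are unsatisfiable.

V = False; A = False; C = True; P = True; H = False; M = False; Q = False

  (1) {M, C, Q}: 1 true — exactly one ✓
  (2) V=F, H=F — same ✓
  (3) P=T, M=F — not both ✓
  (4) {C, P}: all 2 true ✓
  (5) {V, M, H, Q}: 0/4 true — not all ✓
  (6) {C, Q, V, M}: 1 true — at least one ✓
  (7) Q=F, A=F — same ✓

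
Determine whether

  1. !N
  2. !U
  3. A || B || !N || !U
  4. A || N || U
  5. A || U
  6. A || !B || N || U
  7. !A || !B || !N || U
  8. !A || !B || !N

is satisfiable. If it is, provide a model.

Unit clause (!N) forces N = False.
Unit clause (!U) forces U = False.
In (A || N || U) only A is left, so A = True.
Set B = True.
All clauses satisfied.

U=F; N=F; B=T; A=T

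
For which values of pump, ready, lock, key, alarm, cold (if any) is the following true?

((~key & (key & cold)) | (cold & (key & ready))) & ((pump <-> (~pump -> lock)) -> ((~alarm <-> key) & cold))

pump=T, ready=T, lock=T, key=T, alarm=F, cold=T

  (~key & (key & cold)) | (cold & (key & ready)) = True
    ~key & (key & cold) = False
      ~key = False
      key & cold = True
    cold & (key & ready) = True
      key & ready = True
  (pump <-> (~pump -> lock)) -> ((~alarm <-> key) & cold) = True
    pump <-> (~pump -> lock) = True
      ~pump -> lock = True
        ~pump = False
    (~alarm <-> key) & cold = True
      ~alarm <-> key = True
        ~alarm = True
Both conjuncts True, so the formula holds.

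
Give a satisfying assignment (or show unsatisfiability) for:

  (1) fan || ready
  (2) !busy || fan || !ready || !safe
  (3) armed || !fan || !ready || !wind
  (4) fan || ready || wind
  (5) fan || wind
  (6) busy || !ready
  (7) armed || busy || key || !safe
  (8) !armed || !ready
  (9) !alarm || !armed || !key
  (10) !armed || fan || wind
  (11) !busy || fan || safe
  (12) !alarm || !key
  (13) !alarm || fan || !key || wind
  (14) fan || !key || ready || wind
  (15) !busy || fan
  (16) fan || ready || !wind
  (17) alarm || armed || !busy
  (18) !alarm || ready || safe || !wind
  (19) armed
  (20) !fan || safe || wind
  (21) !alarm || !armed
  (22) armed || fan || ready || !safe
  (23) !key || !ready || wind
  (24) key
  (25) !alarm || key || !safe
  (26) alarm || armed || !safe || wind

fan = True; armed = True; wind = False; key = True; ready = False; safe = True; busy = False; alarm = False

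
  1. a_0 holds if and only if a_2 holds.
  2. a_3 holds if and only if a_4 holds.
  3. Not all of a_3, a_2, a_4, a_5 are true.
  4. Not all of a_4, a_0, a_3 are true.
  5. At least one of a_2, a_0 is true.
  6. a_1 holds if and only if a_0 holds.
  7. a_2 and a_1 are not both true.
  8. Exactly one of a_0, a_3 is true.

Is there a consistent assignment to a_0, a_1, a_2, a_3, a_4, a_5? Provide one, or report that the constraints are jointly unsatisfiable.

Unsatisfiable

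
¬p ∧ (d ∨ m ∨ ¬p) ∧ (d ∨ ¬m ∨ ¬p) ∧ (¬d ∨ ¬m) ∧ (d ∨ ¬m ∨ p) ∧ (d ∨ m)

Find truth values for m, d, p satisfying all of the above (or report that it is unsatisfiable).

m = False, d = True, p = False

Unit clause (¬p) forces p = False.
Try m = True:
  (¬d ∨ ¬m) forces d = False.
  clause (d ∨ ¬m ∨ p) is falsified — backtrack.
So m = False.
  then (d ∨ m) forces d = True.
Check each clause:
  (¬p): ¬p holds.
  (d ∨ m ∨ ¬p): d holds.
  (d ∨ ¬m ∨ ¬p): d holds.
  (¬d ∨ ¬m): ¬m holds.
  (d ∨ ¬m ∨ p): d holds.
  (d ∨ m): d holds.
All clauses satisfied.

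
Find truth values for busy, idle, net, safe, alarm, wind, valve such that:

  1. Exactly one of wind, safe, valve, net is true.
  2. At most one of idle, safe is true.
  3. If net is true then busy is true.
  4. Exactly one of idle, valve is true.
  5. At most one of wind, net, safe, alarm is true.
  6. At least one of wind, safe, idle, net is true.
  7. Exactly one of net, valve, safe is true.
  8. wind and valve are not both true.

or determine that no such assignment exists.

busy=T, idle=T, net=T, safe=F, alarm=F, wind=F, valve=F

  (1) {wind, safe, valve, net}: 1 true — exactly one ✓
  (2) {idle, safe}: 1 true — at most one ✓
  (3) net=T ⇒ busy: T ✓
  (4) {idle, valve}: 1 true — exactly one ✓
  (5) {wind, net, safe, alarm}: 1 true — at most one ✓
  (6) {wind, safe, idle, net}: 2 true — at least one ✓
  (7) {net, valve, safe}: 1 true — exactly one ✓
  (8) wind=F, valve=F — not both ✓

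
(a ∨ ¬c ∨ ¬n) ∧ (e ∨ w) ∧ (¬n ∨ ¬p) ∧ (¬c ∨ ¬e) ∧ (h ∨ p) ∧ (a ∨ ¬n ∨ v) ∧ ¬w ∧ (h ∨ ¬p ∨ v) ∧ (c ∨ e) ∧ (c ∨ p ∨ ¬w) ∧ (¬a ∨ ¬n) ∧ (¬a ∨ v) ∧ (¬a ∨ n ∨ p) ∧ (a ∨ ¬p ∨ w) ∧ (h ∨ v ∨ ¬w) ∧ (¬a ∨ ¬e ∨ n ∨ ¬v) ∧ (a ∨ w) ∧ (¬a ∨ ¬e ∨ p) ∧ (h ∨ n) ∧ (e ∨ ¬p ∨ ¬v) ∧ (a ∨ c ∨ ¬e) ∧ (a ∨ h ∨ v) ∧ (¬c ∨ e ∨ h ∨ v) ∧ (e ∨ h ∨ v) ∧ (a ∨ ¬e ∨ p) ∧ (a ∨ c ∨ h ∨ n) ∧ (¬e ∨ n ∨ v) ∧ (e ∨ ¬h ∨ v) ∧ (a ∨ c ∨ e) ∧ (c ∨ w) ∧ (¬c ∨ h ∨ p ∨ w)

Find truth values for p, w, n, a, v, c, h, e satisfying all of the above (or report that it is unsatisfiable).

Case w = True:
  Clause (¬w) is falsified — contradiction.
Case w = False:
  (e ∨ w) forces e = True.
  (¬c ∨ ¬e) forces c = False.
  Clause (c ∨ w) is falsified — contradiction.
Both cases fail, so the formula is unsatisfiable.

No satisfying assignment exists.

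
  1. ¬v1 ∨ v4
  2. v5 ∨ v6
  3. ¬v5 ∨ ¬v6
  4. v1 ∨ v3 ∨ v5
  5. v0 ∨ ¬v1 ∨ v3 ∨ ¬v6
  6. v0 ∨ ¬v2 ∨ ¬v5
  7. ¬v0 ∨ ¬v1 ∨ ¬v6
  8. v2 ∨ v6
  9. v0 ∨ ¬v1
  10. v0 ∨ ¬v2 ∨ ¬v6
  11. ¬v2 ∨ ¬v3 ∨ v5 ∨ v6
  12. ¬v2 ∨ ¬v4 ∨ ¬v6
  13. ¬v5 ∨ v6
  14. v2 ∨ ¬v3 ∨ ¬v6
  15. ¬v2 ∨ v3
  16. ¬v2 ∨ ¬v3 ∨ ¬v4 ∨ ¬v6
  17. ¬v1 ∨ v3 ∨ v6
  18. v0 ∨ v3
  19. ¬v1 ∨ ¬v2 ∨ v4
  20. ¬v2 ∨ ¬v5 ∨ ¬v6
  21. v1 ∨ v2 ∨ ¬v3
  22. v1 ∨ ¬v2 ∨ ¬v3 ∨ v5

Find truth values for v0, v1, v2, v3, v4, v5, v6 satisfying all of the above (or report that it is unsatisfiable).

Unsatisfiable — no assignment works.

Case v5 = True:
  (¬v5 ∨ ¬v6) forces v6 = False.
  Clause (¬v5 ∨ v6) is falsified — contradiction.
Case v5 = False:
  (v5 ∨ v6) forces v6 = True.
  If v1 = True:
    (¬v1 ∨ v4) forces v4 = True.
    (¬v0 ∨ ¬v1 ∨ ¬v6) forces v0 = False.
    clause (v0 ∨ ¬v1) is falsified.
  If v1 = False:
    (v1 ∨ v3 ∨ v5) forces v3 = True.
    (v2 ∨ ¬v3 ∨ ¬v6) forces v2 = True.
    clause (v1 ∨ ¬v2 ∨ ¬v3 ∨ v5) is falsified.
  Every sub-case reaches a contradiction.
Both cases fail, so the formula is unsatisfiable.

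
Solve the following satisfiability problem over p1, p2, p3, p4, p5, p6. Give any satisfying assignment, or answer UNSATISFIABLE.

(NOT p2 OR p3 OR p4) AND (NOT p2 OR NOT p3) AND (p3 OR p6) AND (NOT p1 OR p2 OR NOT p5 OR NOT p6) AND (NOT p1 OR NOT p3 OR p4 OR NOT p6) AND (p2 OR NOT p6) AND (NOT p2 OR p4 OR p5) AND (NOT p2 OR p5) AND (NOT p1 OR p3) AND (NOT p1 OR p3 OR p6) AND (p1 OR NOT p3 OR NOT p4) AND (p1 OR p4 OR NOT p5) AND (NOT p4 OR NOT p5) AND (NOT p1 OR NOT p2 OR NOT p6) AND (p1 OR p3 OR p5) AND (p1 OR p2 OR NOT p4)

Set p1 = True.
  then (NOT p1 OR p3) forces p3 = True.
  then (NOT p2 OR NOT p3) forces p2 = False.
  then (p2 OR NOT p6) forces p6 = False.
Set p4 = False.
Set p5 = True.
All clauses satisfied.

p1: True; p2: False; p3: True; p4: False; p5: True; p6: False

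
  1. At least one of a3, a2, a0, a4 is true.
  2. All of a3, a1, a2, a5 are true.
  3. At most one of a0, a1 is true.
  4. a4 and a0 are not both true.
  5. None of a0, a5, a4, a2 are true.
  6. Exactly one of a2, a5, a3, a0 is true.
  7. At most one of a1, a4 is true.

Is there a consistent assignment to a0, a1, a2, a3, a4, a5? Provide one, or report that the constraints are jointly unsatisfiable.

Unsatisfiable — no assignment works.

Case a2 = True:
  Constraint (5) is violated (a2=T) — contradiction.
Case a2 = False:
  Constraint (2) is violated (a2=F) — contradiction.
Both cases fail — unsatisfiable.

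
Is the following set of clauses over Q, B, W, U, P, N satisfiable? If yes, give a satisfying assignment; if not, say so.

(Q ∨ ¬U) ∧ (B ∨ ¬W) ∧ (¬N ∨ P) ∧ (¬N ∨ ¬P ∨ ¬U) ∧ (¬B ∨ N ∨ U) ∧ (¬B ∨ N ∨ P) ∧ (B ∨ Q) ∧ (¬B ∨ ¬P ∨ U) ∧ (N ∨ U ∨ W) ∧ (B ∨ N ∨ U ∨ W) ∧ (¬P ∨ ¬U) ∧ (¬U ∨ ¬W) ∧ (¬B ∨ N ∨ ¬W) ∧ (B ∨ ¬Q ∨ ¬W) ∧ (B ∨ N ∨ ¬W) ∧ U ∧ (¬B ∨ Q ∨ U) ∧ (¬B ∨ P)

Q: True, B: False, W: False, U: True, P: False, N: False

Unit clause (U) forces U = True.
In (Q ∨ ¬U) only Q is left, so Q = True.
In (¬P ∨ ¬U) only ¬P is left, so P = False.
In (¬U ∨ ¬W) only ¬W is left, so W = False.
In (¬B ∨ P) only ¬B is left, so B = False.
In (¬N ∨ P) only ¬N is left, so N = False.
All clauses satisfied.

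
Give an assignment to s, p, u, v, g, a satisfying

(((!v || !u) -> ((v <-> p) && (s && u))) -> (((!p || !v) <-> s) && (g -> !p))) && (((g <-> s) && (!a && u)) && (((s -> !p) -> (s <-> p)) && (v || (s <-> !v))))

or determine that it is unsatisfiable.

s = True, p = True, u = True, v = False, g = True, a = False

  ((!v || !u) -> ((v <-> p) && (s && u))) -> (((!p || !v) <-> s) && (g -> !p)) = True
    (!v || !u) -> ((v <-> p) && (s && u)) = False
      !v || !u = True
        !v = True
        !u = False
      (v <-> p) && (s && u) = False
        v <-> p = False
        s && u = True
    ((!p || !v) <-> s) && (g -> !p) = False
      (!p || !v) <-> s = True
        !p || !v = True
          !p = False
          !v = True
      g -> !p = False
        !p = False
  ((g <-> s) && (!a && u)) && (((s -> !p) -> (s <-> p)) && (v || (s <-> !v))) = True
    (g <-> s) && (!a && u) = True
      g <-> s = True
      !a && u = True
        !a = True
    ((s -> !p) -> (s <-> p)) && (v || (s <-> !v)) = True
      (s -> !p) -> (s <-> p) = True
        s -> !p = False
          !p = False
        s <-> p = True
      v || (s <-> !v) = True
        s <-> !v = True
          !v = True
Both conjuncts True, so the formula holds.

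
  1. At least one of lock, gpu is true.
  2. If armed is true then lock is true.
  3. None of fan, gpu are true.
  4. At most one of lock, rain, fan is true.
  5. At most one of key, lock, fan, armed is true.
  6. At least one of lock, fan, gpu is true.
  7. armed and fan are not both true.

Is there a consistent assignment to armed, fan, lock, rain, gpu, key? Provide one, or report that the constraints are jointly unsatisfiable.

armed=F, fan=F, lock=T, rain=F, gpu=F, key=F

  (1) {lock, gpu}: 1 true — at least one ✓
  (2) armed=F ⇒ lock: vacuous ✓
  (3) {fan, gpu}: 0 true — none ✓
  (4) {lock, rain, fan}: 1 true — at most one ✓
  (5) {key, lock, fan, armed}: 1 true — at most one ✓
  (6) {lock, fan, gpu}: 1 true — at least one ✓
  (7) armed=F, fan=F — not both ✓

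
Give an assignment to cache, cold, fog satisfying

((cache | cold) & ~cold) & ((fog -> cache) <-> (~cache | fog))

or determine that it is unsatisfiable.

cache = True; cold = False; fog = True

  (cache | cold) & ~cold = True
    cache | cold = True
    ~cold = True
  (fog -> cache) <-> (~cache | fog) = True
    fog -> cache = True
    ~cache | fog = True
      ~cache = False
Both conjuncts True, so the formula holds.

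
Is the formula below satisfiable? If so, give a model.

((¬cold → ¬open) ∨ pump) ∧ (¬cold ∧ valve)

pump = True; cold = False; valve = True; open = False

  (¬cold → ¬open) ∨ pump = True
    ¬cold → ¬open = True
      ¬cold = True
      ¬open = True
  ¬cold ∧ valve = True
    ¬cold = True
Both conjuncts True, so the formula holds.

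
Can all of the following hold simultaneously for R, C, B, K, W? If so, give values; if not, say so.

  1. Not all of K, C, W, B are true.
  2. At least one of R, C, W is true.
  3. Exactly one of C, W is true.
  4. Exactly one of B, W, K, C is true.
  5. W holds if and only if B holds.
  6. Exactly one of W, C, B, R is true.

R = False; C = True; B = False; K = False; W = False

  (1) {K, C, W, B}: 1/4 true — not all ✓
  (2) {R, C, W}: 1 true — at least one ✓
  (3) {C, W}: 1 true — exactly one ✓
  (4) {B, W, K, C}: 1 true — exactly one ✓
  (5) W=F, B=F — same ✓
  (6) {W, C, B, R}: 1 true — exactly one ✓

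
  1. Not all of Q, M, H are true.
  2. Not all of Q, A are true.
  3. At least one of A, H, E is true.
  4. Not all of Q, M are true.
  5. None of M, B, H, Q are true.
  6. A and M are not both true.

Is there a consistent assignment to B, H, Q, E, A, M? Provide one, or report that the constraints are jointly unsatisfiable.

B = False; H = False; Q = False; E = False; A = True; M = False

  (1) {Q, M, H}: 0/3 true — not all ✓
  (2) {Q, A}: 1/2 true — not all ✓
  (3) {A, H, E}: 1 true — at least one ✓
  (4) {Q, M}: 0/2 true — not all ✓
  (5) {M, B, H, Q}: 0 true — none ✓
  (6) A=T, M=F — not both ✓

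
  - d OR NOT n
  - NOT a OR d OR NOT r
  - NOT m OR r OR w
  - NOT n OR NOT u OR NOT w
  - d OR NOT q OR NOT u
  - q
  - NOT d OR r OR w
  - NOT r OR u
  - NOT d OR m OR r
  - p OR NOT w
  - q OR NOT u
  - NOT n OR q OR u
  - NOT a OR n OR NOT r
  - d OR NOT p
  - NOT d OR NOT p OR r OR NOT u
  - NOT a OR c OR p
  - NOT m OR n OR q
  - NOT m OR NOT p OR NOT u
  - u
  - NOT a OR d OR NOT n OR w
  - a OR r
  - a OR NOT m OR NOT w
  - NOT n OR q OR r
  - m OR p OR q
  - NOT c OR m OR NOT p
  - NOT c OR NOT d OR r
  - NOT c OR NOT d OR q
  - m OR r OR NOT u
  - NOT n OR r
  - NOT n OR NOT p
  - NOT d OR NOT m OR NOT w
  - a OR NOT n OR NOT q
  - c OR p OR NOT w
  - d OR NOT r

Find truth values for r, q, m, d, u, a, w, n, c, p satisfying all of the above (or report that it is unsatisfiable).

r = True, q = True, m = False, d = True, u = True, a = True, w = False, n = True, c = True, p = False

Unit clause (q) forces q = True.
Unit clause (u) forces u = True.
In (d OR NOT q OR NOT u) only d is left, so d = True.
Try r = False:
  (NOT d OR r OR w) forces w = True.
  (NOT n OR NOT u OR NOT w) forces n = False.
  (NOT d OR m OR r) forces m = True.
  clause (NOT d OR NOT m OR NOT w) is falsified — backtrack.
So r = True.
Set m = False.
Set a = True.
  then (NOT a OR n OR NOT r) forces n = True.
  then (NOT n OR NOT p) forces p = False.
  then (NOT n OR NOT u OR NOT w) forces w = False.
  then (NOT a OR c OR p) forces c = True.
All clauses satisfied.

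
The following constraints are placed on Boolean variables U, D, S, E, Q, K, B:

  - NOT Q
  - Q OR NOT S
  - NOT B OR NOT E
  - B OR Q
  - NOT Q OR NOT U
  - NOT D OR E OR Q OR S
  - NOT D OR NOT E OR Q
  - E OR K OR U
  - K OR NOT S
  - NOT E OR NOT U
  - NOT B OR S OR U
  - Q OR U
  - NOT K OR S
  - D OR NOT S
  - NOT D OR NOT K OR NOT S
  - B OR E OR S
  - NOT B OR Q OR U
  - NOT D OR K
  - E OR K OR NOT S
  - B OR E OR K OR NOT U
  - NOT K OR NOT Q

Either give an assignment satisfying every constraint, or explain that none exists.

U=T, D=F, S=F, E=F, Q=F, K=F, B=T

Unit clause (NOT Q) forces Q = False.
In (Q OR NOT S) only NOT S is left, so S = False.
In (B OR Q) only B is left, so B = True.
In (NOT B OR S OR U) only U is left, so U = True.
In (NOT K OR S) only NOT K is left, so K = False.
In (NOT D OR K) only NOT D is left, so D = False.
In (NOT B OR NOT E) only NOT E is left, so E = False.
All clauses satisfied.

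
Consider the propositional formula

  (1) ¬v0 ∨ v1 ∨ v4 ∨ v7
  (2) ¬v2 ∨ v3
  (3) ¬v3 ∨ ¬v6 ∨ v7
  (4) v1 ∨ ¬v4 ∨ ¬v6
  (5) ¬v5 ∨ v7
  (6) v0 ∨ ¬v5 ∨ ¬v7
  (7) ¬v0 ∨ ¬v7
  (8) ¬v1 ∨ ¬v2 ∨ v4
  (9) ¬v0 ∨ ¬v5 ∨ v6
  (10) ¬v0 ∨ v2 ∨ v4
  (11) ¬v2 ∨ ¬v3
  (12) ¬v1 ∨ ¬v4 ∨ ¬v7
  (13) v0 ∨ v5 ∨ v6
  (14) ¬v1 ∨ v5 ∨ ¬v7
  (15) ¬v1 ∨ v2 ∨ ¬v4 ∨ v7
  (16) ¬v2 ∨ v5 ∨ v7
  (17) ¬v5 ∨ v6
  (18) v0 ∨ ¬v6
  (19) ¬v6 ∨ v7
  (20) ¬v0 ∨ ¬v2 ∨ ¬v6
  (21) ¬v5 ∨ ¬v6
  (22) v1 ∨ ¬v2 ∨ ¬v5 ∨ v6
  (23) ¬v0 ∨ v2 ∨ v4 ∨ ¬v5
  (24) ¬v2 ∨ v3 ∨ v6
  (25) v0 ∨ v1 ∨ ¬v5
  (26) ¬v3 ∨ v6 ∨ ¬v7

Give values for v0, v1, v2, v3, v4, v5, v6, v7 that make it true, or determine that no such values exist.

v0 = True, v1 = False, v2 = False, v3 = True, v4 = True, v5 = False, v6 = False, v7 = False

Set v0 = True.
  then (¬v0 ∨ ¬v7) forces v7 = False.
  then (¬v6 ∨ v7) forces v6 = False.
  then (¬v5 ∨ v7) forces v5 = False.
  then (¬v2 ∨ v5 ∨ v7) forces v2 = False.
  then (¬v0 ∨ v2 ∨ v4) forces v4 = True.
  then (¬v1 ∨ v2 ∨ ¬v4 ∨ v7) forces v1 = False.
Set v3 = True.
All clauses satisfied.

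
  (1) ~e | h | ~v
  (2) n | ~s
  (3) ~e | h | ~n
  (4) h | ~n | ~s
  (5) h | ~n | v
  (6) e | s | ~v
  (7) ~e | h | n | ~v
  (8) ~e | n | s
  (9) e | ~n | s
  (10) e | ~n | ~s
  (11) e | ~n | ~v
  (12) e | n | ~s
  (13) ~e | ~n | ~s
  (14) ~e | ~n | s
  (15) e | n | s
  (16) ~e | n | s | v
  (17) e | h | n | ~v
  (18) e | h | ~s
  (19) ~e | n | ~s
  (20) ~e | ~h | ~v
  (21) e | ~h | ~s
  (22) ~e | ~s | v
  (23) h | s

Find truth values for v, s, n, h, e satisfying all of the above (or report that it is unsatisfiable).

The formula is unsatisfiable.

Case n = True:
  If e = True:
    (~e | h | ~n) forces h = True.
    (~e | ~n | ~s) forces s = False.
    clause (~e | ~n | s) is falsified.
  If e = False:
    (e | ~n | s) forces s = True.
    clause (e | ~n | ~s) is falsified.
  Every sub-case reaches a contradiction.
Case n = False:
  (n | ~s) forces s = False.
  (~e | n | s) forces e = False.
  Clause (e | n | s) is falsified — contradiction.
Both cases fail, so the formula is unsatisfiable.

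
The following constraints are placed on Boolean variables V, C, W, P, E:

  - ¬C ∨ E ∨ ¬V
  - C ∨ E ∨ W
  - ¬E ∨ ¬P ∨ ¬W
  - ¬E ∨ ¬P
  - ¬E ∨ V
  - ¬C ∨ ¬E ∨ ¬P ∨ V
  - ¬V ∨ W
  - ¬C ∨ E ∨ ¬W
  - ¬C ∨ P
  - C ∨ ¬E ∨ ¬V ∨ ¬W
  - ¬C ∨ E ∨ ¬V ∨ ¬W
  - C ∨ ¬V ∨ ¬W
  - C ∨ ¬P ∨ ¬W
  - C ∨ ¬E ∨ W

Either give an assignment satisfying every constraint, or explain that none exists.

V = False, C = False, W = True, P = False, E = False

Try V = True:
  (¬V ∨ W) forces W = True.
  (C ∨ ¬V ∨ ¬W) forces C = True.
  (¬C ∨ E ∨ ¬V) forces E = True.
  (¬E ∨ ¬P ∨ ¬W) forces P = False.
  clause (¬C ∨ P) is falsified — backtrack.
So V = False.
  then (¬E ∨ V) forces E = False.
Set C = False.
  then (C ∨ E ∨ W) forces W = True.
  then (C ∨ ¬P ∨ ¬W) forces P = False.
All clauses satisfied.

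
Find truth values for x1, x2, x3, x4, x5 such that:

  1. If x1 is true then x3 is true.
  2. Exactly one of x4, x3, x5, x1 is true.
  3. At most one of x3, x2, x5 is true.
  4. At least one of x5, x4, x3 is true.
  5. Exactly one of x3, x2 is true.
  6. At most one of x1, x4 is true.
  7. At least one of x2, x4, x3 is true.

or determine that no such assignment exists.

x1 = False; x2 = False; x3 = True; x4 = False; x5 = False

  (1) x1=F ⇒ x3: vacuous ✓
  (2) {x4, x3, x5, x1}: 1 true — exactly one ✓
  (3) {x3, x2, x5}: 1 true — at most one ✓
  (4) {x5, x4, x3}: 1 true — at least one ✓
  (5) {x3, x2}: 1 true — exactly one ✓
  (6) {x1, x4}: 0 true — at most one ✓
  (7) {x2, x4, x3}: 1 true — at least one ✓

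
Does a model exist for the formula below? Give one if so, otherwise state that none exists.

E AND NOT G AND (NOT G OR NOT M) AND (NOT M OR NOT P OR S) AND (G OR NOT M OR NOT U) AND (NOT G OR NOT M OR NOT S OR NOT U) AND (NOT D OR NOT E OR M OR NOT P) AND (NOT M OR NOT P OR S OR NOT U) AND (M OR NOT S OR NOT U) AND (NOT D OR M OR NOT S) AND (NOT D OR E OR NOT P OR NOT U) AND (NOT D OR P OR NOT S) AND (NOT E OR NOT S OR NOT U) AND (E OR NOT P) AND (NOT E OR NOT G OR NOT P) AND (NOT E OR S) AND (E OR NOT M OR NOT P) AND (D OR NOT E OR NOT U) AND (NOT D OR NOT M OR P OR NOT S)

P: True, M: True, D: True, U: False, E: True, S: True, G: False

Unit clause (E) forces E = True.
Unit clause (NOT G) forces G = False.
In (NOT E OR S) only S is left, so S = True.
In (NOT E OR NOT S OR NOT U) only NOT U is left, so U = False.
Set P = True.
Set M = True.
Set D = True.
All clauses satisfied.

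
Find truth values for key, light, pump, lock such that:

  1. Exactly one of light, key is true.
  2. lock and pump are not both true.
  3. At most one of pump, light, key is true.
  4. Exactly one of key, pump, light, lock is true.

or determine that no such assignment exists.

key = True, light = False, pump = False, lock = False

  (1) {light, key}: 1 true — exactly one ✓
  (2) lock=F, pump=F — not both ✓
  (3) {pump, light, key}: 1 true — at most one ✓
  (4) {key, pump, light, lock}: 1 true — exactly one ✓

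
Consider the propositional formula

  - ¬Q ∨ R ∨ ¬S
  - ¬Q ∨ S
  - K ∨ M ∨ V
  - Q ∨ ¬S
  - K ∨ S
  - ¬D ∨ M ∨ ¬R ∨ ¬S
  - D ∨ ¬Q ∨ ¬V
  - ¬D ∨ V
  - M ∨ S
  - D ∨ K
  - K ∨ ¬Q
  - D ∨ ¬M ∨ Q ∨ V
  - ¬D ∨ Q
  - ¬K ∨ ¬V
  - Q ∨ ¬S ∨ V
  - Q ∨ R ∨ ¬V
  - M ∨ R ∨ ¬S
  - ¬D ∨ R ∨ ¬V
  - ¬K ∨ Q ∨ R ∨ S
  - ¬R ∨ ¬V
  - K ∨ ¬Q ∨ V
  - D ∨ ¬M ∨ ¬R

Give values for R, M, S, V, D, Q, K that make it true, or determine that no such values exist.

Set R = True.
  then (¬R ∨ ¬V) forces V = False.
  then (¬D ∨ V) forces D = False.
  then (D ∨ K) forces K = True.
  then (D ∨ ¬M ∨ ¬R) forces M = False.
  then (M ∨ S) forces S = True.
  then (Q ∨ ¬S ∨ V) forces Q = True.
All clauses satisfied.

R=T, M=F, S=T, V=F, D=F, Q=T, K=T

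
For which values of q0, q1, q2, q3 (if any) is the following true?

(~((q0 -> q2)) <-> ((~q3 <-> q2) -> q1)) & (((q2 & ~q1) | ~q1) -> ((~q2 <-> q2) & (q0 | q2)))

q0 = True, q1 = True, q2 = False, q3 = True

  ~((q0 -> q2)) <-> ((~q3 <-> q2) -> q1) = True
    ~((q0 -> q2)) = True
      q0 -> q2 = False
    (~q3 <-> q2) -> q1 = True
      ~q3 <-> q2 = True
        ~q3 = False
  ((q2 & ~q1) | ~q1) -> ((~q2 <-> q2) & (q0 | q2)) = True
    (q2 & ~q1) | ~q1 = False
      q2 & ~q1 = False
        ~q1 = False
      ~q1 = False
    (~q2 <-> q2) & (q0 | q2) = False
      ~q2 <-> q2 = False
        ~q2 = True
      q0 | q2 = True
Both conjuncts True, so the formula holds.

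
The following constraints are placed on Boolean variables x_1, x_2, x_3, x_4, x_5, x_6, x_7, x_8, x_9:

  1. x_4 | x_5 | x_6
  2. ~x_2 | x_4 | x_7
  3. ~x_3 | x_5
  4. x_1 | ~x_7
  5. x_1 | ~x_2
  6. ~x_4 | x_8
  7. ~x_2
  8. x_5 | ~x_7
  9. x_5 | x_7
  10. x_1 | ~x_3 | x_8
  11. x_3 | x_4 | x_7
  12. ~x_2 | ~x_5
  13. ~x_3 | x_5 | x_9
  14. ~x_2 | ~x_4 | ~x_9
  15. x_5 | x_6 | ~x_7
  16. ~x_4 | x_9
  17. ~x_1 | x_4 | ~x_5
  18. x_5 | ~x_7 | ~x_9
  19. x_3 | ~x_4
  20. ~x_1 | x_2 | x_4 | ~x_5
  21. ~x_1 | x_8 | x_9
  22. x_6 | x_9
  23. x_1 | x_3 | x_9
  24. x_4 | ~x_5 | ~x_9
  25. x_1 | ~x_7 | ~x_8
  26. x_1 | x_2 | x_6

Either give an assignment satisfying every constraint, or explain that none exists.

Unit clause (~x_2) forces x_2 = False.
Set x_1 = True.
Try x_3 = False:
  (x_3 | ~x_4) forces x_4 = False.
  (x_3 | x_4 | x_7) forces x_7 = True.
  (x_5 | ~x_7) forces x_5 = True.
  clause (~x_1 | x_4 | ~x_5) is falsified — backtrack.
So x_3 = True.
  then (~x_3 | x_5) forces x_5 = True.
  then (~x_1 | x_4 | ~x_5) forces x_4 = True.
  then (~x_4 | x_8) forces x_8 = True.
  then (~x_4 | x_9) forces x_9 = True.
Set x_6 = True.
Set x_7 = False.
All clauses satisfied.

x_1: True, x_2: False, x_3: True, x_4: True, x_5: True, x_6: True, x_7: False, x_8: True, x_9: True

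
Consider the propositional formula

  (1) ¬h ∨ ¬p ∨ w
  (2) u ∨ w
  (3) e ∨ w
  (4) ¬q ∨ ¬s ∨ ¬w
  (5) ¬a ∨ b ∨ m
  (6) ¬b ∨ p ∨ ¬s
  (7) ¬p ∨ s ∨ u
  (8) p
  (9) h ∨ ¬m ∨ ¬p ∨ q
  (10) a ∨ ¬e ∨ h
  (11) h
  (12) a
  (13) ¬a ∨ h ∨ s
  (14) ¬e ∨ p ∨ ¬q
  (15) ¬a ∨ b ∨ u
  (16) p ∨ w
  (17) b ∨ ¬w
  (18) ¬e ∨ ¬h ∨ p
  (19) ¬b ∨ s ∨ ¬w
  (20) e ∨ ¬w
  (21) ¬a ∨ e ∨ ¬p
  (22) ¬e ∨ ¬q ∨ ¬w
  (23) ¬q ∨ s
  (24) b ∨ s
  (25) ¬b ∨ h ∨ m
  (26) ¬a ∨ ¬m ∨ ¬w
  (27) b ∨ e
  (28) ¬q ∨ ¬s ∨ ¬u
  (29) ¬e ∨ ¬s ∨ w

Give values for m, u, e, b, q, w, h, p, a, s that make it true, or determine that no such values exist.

m=F; u=F; e=T; b=T; q=F; w=T; h=T; p=T; a=T; s=T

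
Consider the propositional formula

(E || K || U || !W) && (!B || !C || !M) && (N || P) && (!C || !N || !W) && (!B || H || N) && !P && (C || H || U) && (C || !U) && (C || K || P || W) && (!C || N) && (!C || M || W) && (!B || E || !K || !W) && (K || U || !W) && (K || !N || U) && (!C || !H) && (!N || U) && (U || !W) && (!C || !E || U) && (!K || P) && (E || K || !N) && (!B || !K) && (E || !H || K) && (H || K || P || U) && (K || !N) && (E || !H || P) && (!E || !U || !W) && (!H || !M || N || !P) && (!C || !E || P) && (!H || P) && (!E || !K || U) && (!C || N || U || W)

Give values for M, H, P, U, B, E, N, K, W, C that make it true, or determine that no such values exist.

Case K = True:
  (!P) forces P = False.
  Clause (!K || P) is falsified — contradiction.
Case K = False:
  (!P) forces P = False.
  (N || P) forces N = True.
  Clause (K || !N) is falsified — contradiction.
Both cases fail, so the formula is unsatisfiable.

No satisfying assignment exists.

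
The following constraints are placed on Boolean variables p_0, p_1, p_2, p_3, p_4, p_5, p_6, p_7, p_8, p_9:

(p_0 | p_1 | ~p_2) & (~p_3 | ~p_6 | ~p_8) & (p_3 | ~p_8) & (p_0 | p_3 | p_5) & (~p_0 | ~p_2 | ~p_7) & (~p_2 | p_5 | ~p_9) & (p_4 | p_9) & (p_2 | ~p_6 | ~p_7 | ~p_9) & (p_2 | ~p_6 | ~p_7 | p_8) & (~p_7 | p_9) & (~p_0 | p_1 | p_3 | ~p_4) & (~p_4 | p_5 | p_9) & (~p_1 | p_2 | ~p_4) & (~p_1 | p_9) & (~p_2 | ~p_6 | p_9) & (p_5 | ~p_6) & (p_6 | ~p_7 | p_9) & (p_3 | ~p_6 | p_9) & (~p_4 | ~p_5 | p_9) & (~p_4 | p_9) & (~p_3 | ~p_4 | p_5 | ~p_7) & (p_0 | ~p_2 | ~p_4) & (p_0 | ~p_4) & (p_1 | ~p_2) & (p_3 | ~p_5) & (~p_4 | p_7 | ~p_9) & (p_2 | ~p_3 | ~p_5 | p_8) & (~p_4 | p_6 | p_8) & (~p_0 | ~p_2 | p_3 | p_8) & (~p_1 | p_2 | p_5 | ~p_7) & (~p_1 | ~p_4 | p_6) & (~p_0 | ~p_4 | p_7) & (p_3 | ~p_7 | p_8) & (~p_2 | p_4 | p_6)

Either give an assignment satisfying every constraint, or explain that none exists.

p_0=T, p_1=F, p_2=F, p_3=T, p_4=T, p_5=T, p_6=F, p_7=T, p_8=T, p_9=T

Set p_0 = True.
Set p_1 = False.
  then (p_1 | ~p_2) forces p_2 = False.
Set p_3 = True.
Set p_4 = True.
  then (~p_4 | p_9) forces p_9 = True.
  then (~p_4 | p_7 | ~p_9) forces p_7 = True.
  then (p_2 | ~p_6 | ~p_7 | ~p_9) forces p_6 = False.
  then (~p_3 | ~p_4 | p_5 | ~p_7) forces p_5 = True.
  then (p_2 | ~p_3 | ~p_5 | p_8) forces p_8 = True.
All clauses satisfied.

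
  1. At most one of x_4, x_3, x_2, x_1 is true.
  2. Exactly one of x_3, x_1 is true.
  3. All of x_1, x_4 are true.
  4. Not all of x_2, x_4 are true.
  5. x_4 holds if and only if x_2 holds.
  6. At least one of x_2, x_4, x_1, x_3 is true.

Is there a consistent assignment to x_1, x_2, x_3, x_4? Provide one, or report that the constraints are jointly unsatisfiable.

The formula is unsatisfiable.

Case x_1 = True:
  (1) with x_1=T forces x_4 = False.
  Constraint (3) is violated (x_4=F) — contradiction.
Case x_1 = False:
  Constraint (3) is violated (x_1=F) — contradiction.
Both cases fail — unsatisfiable.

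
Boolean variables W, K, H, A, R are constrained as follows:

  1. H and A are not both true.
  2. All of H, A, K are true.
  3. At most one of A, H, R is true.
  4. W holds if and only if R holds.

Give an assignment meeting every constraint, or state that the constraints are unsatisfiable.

No satisfying assignment exists.

Case H = True:
  (1) with H=T forces A = False.
  Constraint (2) is violated (A=F) — contradiction.
Case H = False:
  Constraint (2) is violated (H=F) — contradiction.
Both cases fail — unsatisfiable.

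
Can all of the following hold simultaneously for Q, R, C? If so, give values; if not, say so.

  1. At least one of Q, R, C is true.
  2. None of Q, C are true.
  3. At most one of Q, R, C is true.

Q=F; R=T; C=F

  (1) {Q, R, C}: 1 true — at least one ✓
  (2) {Q, C}: 0 true — none ✓
  (3) {Q, R, C}: 1 true — at most one ✓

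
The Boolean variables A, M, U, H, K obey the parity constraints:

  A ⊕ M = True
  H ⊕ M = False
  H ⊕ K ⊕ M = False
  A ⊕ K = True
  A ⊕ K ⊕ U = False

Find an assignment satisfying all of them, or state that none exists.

A = True; M = False; U = True; H = False; K = False

A ⊕ M = T ⊕ F = True ✓
H ⊕ M = F ⊕ F = False ✓
H ⊕ K ⊕ M = F ⊕ F ⊕ F = False ✓
A ⊕ K = T ⊕ F = True ✓
A ⊕ K ⊕ U = T ⊕ F ⊕ T = False ✓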